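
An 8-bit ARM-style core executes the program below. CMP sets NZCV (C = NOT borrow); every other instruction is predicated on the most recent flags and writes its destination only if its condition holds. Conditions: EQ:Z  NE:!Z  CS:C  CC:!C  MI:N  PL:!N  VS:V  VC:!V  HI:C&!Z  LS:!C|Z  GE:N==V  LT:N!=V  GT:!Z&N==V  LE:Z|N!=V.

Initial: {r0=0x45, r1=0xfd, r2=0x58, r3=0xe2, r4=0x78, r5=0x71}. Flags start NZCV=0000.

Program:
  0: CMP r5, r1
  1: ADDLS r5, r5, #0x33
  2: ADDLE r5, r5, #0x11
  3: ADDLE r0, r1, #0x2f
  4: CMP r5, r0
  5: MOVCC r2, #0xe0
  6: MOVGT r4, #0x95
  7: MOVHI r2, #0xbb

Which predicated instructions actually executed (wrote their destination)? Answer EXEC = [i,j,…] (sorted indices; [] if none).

EXEC = [1,7]

0: ✓ CMP  NZCV=0000
1: ✓ ADDLS  r5←0xa4
2: · ADDLE
3: · ADDLE
4: ✓ CMP  NZCV=0011
5: · MOVCC
6: · MOVGT
7: ✓ MOVHI  r2←0xbb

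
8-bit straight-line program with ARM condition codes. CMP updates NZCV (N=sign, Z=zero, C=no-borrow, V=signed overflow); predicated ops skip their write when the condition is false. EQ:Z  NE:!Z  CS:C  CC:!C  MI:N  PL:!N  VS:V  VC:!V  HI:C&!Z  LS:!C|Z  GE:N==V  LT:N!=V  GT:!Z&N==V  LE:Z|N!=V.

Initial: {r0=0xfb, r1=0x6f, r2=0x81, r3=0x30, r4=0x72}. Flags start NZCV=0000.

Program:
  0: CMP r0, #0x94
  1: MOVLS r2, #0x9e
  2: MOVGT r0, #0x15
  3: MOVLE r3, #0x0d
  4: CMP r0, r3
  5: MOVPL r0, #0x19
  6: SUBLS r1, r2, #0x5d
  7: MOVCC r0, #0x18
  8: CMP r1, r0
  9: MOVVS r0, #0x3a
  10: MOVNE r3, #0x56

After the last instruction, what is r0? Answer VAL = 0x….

[0] flags=0010 → (cmp)
[1] flags=0010 LS?F → skip
[2] flags=0010 GT?T → r0=0x15
[3] flags=0010 LE?F → skip
[4] flags=1000 → (cmp)
[5] flags=1000 PL?F → skip
[6] flags=1000 LS?T → r1=0x24
[7] flags=1000 CC?T → r0=0x18
[8] flags=0010 → (cmp)
[9] flags=0010 VS?F → skip
[10] flags=0010 NE?T → r3=0x56

VAL = 0x18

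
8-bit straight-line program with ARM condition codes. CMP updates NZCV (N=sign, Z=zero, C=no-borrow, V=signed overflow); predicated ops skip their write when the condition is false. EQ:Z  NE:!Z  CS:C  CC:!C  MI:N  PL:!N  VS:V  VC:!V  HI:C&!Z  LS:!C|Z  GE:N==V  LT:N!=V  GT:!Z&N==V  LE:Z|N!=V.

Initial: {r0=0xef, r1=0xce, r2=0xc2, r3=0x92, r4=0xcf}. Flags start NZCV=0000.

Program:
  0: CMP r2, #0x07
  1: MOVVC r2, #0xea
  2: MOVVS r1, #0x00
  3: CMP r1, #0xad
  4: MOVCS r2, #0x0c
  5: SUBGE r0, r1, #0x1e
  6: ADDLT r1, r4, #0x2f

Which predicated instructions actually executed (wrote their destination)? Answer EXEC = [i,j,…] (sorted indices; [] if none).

0: ✓ CMP  NZCV=1010
1: ✓ MOVVC  r2←0xea
2: · MOVVS
3: ✓ CMP  NZCV=0010
4: ✓ MOVCS  r2←0x0c
5: ✓ SUBGE  r0←0xb0
6: · ADDLT

EXEC = [1,4,5]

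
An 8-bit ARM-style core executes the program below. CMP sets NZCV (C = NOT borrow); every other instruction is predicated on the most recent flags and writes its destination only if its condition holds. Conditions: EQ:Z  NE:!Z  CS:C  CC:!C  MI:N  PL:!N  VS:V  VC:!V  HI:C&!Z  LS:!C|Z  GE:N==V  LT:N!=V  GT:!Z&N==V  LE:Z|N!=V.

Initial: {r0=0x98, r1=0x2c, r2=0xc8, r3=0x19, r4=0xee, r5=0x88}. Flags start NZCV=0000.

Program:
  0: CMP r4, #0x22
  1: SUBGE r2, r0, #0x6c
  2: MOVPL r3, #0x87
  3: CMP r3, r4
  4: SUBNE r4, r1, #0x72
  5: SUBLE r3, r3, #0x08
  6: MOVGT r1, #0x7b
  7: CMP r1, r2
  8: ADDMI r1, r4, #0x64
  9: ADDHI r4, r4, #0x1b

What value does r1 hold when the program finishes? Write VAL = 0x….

VAL = 0x1e

0: ✓ CMP  NZCV=1010
1: · SUBGE
2: · MOVPL
3: ✓ CMP  NZCV=0000
4: ✓ SUBNE  r4←0xba
5: · SUBLE
6: ✓ MOVGT  r1←0x7b
7: ✓ CMP  NZCV=1001
8: ✓ ADDMI  r1←0x1e
9: · ADDHI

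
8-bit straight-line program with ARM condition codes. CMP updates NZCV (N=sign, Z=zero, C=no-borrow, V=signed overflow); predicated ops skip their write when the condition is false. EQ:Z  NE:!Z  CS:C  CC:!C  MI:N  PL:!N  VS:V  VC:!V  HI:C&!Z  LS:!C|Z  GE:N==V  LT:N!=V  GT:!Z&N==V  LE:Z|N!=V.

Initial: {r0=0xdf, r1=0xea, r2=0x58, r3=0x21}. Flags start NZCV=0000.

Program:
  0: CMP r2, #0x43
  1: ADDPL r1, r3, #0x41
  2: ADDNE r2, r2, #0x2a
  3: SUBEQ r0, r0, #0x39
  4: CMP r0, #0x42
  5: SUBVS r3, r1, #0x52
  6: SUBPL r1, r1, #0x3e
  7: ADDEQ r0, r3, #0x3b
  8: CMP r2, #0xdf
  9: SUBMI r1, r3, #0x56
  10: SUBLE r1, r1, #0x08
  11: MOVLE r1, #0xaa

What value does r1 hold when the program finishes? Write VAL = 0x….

[0] flags=0010 → (cmp)
[1] flags=0010 PL?T → r1=0x62
[2] flags=0010 NE?T → r2=0x82
[3] flags=0010 EQ?F → skip
[4] flags=1010 → (cmp)
[5] flags=1010 VS?F → skip
[6] flags=1010 PL?F → skip
[7] flags=1010 EQ?F → skip
[8] flags=1000 → (cmp)
[9] flags=1000 MI?T → r1=0xcb
[10] flags=1000 LE?T → r1=0xc3
[11] flags=1000 LE?T → r1=0xaa

VAL = 0xaa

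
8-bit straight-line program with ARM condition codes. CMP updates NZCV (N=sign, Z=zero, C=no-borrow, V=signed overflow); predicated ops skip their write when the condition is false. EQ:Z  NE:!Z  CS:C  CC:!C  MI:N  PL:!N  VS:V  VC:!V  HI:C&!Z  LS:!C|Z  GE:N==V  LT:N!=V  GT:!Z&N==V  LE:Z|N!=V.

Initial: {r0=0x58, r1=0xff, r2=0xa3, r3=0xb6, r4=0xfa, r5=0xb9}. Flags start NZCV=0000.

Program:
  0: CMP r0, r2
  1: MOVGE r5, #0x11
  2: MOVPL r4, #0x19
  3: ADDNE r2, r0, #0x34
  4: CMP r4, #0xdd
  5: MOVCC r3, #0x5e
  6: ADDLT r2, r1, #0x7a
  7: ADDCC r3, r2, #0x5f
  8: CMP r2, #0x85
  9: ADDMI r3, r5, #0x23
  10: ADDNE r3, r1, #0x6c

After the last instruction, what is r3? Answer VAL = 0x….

VAL = 0x6b

[0] flags=1001 → (cmp)
[1] flags=1001 GE?T → r5=0x11
[2] flags=1001 PL?F → skip
[3] flags=1001 NE?T → r2=0x8c
[4] flags=0010 → (cmp)
[5] flags=0010 CC?F → skip
[6] flags=0010 LT?F → skip
[7] flags=0010 CC?F → skip
[8] flags=0010 → (cmp)
[9] flags=0010 MI?F → skip
[10] flags=0010 NE?T → r3=0x6b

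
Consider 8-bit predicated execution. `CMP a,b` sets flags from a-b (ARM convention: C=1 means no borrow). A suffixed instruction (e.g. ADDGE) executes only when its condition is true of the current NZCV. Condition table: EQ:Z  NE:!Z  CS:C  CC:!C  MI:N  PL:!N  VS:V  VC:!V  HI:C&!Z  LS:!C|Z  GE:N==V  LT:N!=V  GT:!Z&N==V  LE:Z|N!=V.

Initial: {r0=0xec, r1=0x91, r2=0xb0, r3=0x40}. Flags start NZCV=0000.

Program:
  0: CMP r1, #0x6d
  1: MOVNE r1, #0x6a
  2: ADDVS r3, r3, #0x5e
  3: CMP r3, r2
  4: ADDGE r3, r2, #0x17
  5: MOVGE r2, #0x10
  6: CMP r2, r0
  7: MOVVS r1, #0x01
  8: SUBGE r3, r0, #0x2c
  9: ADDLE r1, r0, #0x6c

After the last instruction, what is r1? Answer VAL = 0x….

VAL = 0x58

0: ✓ CMP  NZCV=0011
1: ✓ MOVNE  r1←0x6a
2: ✓ ADDVS  r3←0x9e
3: ✓ CMP  NZCV=1000
4: · ADDGE
5: · MOVGE
6: ✓ CMP  NZCV=1000
7: · MOVVS
8: · SUBGE
9: ✓ ADDLE  r1←0x58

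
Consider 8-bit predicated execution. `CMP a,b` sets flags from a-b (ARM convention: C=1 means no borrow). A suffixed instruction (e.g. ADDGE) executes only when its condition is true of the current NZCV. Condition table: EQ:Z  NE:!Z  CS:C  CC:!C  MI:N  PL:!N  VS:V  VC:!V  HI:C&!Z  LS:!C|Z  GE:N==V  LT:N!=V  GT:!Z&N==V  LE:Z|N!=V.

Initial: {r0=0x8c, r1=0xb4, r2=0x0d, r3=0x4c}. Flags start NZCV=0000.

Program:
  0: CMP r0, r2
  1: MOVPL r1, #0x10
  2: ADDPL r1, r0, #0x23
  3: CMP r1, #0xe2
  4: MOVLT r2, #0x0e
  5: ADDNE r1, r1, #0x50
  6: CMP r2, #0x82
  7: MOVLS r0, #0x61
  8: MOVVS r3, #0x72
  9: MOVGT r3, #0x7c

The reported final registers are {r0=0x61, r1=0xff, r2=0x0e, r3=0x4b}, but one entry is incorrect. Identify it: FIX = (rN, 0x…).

[0] flags=0011 → (cmp)
[1] flags=0011 PL?T → r1=0x10
[2] flags=0011 PL?T → r1=0xaf
[3] flags=1000 → (cmp)
[4] flags=1000 LT?T → r2=0x0e
[5] flags=1000 NE?T → r1=0xff
[6] flags=1001 → (cmp)
[7] flags=1001 LS?T → r0=0x61
[8] flags=1001 VS?T → r3=0x72
[9] flags=1001 GT?T → r3=0x7c

FIX = (r3, 0x7c)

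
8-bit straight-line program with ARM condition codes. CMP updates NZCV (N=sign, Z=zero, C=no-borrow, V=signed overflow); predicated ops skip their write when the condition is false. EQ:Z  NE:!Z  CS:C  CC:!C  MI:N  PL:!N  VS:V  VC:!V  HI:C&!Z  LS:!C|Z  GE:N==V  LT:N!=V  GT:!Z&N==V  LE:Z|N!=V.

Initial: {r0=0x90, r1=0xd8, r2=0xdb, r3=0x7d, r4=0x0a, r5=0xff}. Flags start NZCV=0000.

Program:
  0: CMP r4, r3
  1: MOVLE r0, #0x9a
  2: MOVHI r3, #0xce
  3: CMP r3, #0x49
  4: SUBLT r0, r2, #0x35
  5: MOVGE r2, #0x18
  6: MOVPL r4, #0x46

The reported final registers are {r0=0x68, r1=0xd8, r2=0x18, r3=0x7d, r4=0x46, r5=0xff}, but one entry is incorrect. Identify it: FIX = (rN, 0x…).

[0] flags=1000 → (cmp)
[1] flags=1000 LE?T → r0=0x9a
[2] flags=1000 HI?F → skip
[3] flags=0010 → (cmp)
[4] flags=0010 LT?F → skip
[5] flags=0010 GE?T → r2=0x18
[6] flags=0010 PL?T → r4=0x46

FIX = (r0, 0x9a)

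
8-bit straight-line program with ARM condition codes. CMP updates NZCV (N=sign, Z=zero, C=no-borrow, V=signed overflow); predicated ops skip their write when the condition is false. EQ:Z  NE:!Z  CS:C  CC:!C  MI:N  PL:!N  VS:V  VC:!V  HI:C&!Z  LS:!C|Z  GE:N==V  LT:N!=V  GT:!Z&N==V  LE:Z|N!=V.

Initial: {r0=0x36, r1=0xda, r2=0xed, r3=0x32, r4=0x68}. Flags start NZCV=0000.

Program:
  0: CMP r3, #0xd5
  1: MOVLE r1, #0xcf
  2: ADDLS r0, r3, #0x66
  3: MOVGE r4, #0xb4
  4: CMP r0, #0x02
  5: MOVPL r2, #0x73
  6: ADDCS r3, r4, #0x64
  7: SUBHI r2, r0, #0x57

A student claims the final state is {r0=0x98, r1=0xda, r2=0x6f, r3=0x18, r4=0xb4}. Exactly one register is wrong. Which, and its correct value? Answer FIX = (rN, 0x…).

0: ✓ CMP  NZCV=0000
1: · MOVLE
2: ✓ ADDLS  r0←0x98
3: ✓ MOVGE  r4←0xb4
4: ✓ CMP  NZCV=1010
5: · MOVPL
6: ✓ ADDCS  r3←0x18
7: ✓ SUBHI  r2←0x41

FIX = (r2, 0x41)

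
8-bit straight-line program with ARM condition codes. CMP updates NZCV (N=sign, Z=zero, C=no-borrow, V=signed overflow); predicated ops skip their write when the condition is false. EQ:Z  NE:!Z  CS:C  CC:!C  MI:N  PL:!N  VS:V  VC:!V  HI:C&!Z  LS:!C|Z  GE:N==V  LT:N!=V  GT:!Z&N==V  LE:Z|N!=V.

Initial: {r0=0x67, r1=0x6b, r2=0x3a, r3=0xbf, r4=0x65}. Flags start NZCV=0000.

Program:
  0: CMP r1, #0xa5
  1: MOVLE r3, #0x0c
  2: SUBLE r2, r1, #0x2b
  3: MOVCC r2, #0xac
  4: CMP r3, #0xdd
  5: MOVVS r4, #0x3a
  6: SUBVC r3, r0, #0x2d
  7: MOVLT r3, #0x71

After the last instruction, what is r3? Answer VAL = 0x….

[0] flags=1001 → (cmp)
[1] flags=1001 LE?F → skip
[2] flags=1001 LE?F → skip
[3] flags=1001 CC?T → r2=0xac
[4] flags=1000 → (cmp)
[5] flags=1000 VS?F → skip
[6] flags=1000 VC?T → r3=0x3a
[7] flags=1000 LT?T → r3=0x71

VAL = 0x71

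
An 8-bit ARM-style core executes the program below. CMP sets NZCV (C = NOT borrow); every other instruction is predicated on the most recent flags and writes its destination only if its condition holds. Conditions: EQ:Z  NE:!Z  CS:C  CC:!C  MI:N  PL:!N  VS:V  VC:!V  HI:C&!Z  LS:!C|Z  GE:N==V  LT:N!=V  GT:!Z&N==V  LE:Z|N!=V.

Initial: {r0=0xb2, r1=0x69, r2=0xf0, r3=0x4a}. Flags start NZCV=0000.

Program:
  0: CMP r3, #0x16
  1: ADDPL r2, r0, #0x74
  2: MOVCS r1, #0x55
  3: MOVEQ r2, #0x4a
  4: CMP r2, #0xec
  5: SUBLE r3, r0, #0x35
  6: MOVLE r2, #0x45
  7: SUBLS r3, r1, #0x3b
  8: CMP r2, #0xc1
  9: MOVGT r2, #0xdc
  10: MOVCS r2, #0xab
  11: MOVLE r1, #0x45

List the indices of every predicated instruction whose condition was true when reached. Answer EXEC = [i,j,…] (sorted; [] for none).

EXEC = [1,2,7,9]

0: ✓ CMP  NZCV=0010
1: ✓ ADDPL  r2←0x26
2: ✓ MOVCS  r1←0x55
3: · MOVEQ
4: ✓ CMP  NZCV=0000
5: · SUBLE
6: · MOVLE
7: ✓ SUBLS  r3←0x1a
8: ✓ CMP  NZCV=0000
9: ✓ MOVGT  r2←0xdc
10: · MOVCS
11: · MOVLE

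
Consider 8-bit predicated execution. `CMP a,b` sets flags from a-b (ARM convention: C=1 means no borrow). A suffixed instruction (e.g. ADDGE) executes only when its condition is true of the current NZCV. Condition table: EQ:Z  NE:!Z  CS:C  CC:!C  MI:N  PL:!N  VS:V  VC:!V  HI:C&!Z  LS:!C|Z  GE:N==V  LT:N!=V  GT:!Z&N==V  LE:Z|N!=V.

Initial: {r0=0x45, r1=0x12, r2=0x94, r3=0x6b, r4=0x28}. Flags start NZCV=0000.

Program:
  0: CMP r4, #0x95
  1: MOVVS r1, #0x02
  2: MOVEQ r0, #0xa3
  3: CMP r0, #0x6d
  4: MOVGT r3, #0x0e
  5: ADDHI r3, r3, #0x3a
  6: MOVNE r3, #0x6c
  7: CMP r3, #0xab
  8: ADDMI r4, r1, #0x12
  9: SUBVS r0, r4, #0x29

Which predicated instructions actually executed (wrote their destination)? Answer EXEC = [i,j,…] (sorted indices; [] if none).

[0] flags=1001 → (cmp)
[1] flags=1001 VS?T → r1=0x02
[2] flags=1001 EQ?F → skip
[3] flags=1000 → (cmp)
[4] flags=1000 GT?F → skip
[5] flags=1000 HI?F → skip
[6] flags=1000 NE?T → r3=0x6c
[7] flags=1001 → (cmp)
[8] flags=1001 MI?T → r4=0x14
[9] flags=1001 VS?T → r0=0xeb

EXEC = [1,6,8,9]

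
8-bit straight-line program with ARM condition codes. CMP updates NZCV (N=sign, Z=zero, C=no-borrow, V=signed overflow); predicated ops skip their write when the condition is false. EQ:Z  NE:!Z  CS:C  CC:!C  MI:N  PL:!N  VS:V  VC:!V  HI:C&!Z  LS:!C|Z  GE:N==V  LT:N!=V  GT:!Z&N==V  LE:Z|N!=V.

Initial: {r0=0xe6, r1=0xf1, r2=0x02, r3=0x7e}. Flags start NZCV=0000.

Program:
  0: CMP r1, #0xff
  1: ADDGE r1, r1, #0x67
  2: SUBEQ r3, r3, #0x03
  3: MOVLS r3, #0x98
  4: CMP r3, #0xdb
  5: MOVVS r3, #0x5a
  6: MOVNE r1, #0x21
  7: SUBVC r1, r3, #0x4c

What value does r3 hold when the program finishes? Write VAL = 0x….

VAL = 0x98

0: ✓ CMP  NZCV=1000
1: · ADDGE
2: · SUBEQ
3: ✓ MOVLS  r3←0x98
4: ✓ CMP  NZCV=1000
5: · MOVVS
6: ✓ MOVNE  r1←0x21
7: ✓ SUBVC  r1←0x4c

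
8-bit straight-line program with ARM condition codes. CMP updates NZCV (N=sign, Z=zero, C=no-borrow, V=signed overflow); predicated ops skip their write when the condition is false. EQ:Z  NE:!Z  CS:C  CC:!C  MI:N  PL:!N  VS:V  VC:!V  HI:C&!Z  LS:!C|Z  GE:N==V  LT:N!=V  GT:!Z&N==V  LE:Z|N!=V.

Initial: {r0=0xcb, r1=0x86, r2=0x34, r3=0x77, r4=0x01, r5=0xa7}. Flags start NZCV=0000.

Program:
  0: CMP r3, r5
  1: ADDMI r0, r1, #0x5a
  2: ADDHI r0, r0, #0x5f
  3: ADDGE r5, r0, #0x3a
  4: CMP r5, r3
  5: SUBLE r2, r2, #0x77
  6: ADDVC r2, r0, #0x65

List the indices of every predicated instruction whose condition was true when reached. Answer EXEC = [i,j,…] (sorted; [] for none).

EXEC = [1,3,5,6]

0: ✓ CMP  NZCV=1001
1: ✓ ADDMI  r0←0xe0
2: · ADDHI
3: ✓ ADDGE  r5←0x1a
4: ✓ CMP  NZCV=1000
5: ✓ SUBLE  r2←0xbd
6: ✓ ADDVC  r2←0x45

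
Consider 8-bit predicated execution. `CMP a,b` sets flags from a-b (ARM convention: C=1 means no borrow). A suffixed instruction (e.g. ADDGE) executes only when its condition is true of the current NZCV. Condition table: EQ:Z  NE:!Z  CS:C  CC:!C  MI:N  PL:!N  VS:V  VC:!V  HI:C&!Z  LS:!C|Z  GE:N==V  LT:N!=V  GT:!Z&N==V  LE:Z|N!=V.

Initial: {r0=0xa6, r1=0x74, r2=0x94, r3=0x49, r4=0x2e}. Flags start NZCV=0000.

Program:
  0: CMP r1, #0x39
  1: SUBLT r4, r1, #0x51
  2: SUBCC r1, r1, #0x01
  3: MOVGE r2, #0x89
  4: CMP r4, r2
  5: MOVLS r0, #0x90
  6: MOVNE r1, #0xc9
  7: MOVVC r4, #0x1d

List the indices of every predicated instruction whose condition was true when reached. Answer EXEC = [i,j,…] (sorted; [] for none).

EXEC = [3,5,6]

0: ✓ CMP  NZCV=0010
1: · SUBLT
2: · SUBCC
3: ✓ MOVGE  r2←0x89
4: ✓ CMP  NZCV=1001
5: ✓ MOVLS  r0←0x90
6: ✓ MOVNE  r1←0xc9
7: · MOVVC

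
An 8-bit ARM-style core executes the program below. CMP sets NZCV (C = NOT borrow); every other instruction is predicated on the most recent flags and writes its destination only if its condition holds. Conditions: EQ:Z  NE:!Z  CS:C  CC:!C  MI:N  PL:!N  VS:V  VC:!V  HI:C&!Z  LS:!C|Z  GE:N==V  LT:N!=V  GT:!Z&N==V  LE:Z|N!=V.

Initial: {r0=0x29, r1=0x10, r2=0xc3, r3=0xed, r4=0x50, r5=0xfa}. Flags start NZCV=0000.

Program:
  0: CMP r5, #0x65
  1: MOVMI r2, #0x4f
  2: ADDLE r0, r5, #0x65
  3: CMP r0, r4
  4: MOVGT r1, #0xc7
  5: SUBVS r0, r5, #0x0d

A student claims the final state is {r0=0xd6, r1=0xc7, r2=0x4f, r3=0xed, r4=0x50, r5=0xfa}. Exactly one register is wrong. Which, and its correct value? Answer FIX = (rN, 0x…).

[0] flags=1010 → (cmp)
[1] flags=1010 MI?T → r2=0x4f
[2] flags=1010 LE?T → r0=0x5f
[3] flags=0010 → (cmp)
[4] flags=0010 GT?T → r1=0xc7
[5] flags=0010 VS?F → skip

FIX = (r0, 0x5f)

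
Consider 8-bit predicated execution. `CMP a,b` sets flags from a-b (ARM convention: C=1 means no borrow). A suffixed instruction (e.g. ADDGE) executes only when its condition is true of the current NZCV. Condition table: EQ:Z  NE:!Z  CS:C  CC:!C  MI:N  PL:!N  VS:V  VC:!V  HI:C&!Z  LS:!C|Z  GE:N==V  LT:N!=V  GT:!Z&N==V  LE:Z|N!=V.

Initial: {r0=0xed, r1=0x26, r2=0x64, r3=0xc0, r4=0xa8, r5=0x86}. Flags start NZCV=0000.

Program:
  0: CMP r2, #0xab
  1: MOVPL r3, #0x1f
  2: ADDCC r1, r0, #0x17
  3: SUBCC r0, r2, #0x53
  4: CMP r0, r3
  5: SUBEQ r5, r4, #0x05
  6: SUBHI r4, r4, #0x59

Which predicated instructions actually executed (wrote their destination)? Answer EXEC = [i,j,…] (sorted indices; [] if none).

[0] flags=1001 → (cmp)
[1] flags=1001 PL?F → skip
[2] flags=1001 CC?T → r1=0x04
[3] flags=1001 CC?T → r0=0x11
[4] flags=0000 → (cmp)
[5] flags=0000 EQ?F → skip
[6] flags=0000 HI?F → skip

EXEC = [2,3]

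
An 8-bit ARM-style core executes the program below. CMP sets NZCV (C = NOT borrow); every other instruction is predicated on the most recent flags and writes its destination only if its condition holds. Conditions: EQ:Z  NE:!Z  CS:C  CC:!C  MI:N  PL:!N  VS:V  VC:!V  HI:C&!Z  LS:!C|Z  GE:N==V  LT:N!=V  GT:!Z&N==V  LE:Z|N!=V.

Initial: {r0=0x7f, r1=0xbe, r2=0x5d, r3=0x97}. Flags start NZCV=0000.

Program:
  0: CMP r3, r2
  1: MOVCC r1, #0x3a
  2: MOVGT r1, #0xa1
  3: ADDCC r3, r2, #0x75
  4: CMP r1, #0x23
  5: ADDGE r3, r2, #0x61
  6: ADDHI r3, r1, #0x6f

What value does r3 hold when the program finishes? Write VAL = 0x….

VAL = 0x2d

0: ✓ CMP  NZCV=0011
1: · MOVCC
2: · MOVGT
3: · ADDCC
4: ✓ CMP  NZCV=1010
5: · ADDGE
6: ✓ ADDHI  r3←0x2d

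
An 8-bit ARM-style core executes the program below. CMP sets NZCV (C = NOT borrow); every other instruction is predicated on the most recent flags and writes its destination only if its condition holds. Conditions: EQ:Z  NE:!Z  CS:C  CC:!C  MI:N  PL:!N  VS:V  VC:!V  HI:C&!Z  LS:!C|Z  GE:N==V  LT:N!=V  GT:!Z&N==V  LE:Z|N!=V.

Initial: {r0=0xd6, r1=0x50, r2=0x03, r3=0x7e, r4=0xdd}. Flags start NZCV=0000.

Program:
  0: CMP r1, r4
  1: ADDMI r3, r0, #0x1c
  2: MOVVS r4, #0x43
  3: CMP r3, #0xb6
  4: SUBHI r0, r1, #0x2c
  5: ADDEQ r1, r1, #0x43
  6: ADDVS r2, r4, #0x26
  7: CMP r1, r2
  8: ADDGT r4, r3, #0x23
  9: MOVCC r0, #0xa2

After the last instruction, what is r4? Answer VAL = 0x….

0: ✓ CMP  NZCV=0000
1: · ADDMI
2: · MOVVS
3: ✓ CMP  NZCV=1001
4: · SUBHI
5: · ADDEQ
6: ✓ ADDVS  r2←0x03
7: ✓ CMP  NZCV=0010
8: ✓ ADDGT  r4←0xa1
9: · MOVCC

VAL = 0xa1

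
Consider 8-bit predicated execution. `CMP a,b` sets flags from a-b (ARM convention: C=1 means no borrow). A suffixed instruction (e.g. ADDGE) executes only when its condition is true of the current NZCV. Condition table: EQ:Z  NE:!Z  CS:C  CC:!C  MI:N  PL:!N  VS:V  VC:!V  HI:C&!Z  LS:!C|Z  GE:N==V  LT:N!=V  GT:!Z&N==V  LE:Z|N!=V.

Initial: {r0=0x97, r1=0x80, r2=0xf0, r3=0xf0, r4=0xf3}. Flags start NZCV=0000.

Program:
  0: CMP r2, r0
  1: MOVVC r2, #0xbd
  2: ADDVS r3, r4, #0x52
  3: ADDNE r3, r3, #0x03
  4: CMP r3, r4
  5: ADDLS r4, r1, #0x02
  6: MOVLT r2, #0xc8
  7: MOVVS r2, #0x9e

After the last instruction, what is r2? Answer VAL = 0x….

0: ✓ CMP  NZCV=0010
1: ✓ MOVVC  r2←0xbd
2: · ADDVS
3: ✓ ADDNE  r3←0xf3
4: ✓ CMP  NZCV=0110
5: ✓ ADDLS  r4←0x82
6: · MOVLT
7: · MOVVS

VAL = 0xbd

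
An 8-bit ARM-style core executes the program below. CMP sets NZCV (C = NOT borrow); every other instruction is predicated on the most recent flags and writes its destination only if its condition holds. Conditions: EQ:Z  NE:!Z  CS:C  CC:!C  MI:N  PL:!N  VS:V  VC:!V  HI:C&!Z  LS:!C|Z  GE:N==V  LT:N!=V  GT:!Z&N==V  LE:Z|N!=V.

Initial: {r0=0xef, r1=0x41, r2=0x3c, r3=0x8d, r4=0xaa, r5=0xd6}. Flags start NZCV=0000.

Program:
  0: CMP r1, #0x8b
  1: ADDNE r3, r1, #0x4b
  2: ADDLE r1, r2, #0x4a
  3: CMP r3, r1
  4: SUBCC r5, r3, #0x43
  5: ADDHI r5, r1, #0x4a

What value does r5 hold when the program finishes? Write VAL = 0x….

[0] flags=1001 → (cmp)
[1] flags=1001 NE?T → r3=0x8c
[2] flags=1001 LE?F → skip
[3] flags=0011 → (cmp)
[4] flags=0011 CC?F → skip
[5] flags=0011 HI?T → r5=0x8b

VAL = 0x8b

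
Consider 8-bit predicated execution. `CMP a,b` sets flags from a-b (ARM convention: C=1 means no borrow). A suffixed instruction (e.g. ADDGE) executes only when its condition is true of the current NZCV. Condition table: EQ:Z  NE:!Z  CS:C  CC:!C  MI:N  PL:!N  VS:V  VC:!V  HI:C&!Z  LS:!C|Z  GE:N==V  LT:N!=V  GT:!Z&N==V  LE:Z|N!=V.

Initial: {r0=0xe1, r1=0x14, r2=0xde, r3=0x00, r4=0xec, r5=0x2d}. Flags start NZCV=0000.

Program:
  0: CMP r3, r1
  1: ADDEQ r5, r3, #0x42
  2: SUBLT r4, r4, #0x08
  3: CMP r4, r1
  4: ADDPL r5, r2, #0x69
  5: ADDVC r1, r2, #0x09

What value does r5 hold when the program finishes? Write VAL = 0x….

[0] flags=1000 → (cmp)
[1] flags=1000 EQ?F → skip
[2] flags=1000 LT?T → r4=0xe4
[3] flags=1010 → (cmp)
[4] flags=1010 PL?F → skip
[5] flags=1010 VC?T → r1=0xe7

VAL = 0x2d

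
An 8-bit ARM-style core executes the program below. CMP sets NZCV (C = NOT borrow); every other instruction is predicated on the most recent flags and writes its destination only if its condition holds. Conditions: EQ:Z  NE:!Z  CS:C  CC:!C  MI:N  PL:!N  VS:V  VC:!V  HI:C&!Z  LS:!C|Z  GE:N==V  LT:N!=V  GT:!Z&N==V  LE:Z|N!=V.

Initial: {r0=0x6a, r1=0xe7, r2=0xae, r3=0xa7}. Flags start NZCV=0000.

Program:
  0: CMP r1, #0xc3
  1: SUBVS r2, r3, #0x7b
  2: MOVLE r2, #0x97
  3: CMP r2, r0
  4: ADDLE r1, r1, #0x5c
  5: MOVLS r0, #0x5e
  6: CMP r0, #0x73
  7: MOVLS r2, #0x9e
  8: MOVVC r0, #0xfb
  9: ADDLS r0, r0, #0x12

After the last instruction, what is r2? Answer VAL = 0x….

0: ✓ CMP  NZCV=0010
1: · SUBVS
2: · MOVLE
3: ✓ CMP  NZCV=0011
4: ✓ ADDLE  r1←0x43
5: · MOVLS
6: ✓ CMP  NZCV=1000
7: ✓ MOVLS  r2←0x9e
8: ✓ MOVVC  r0←0xfb
9: ✓ ADDLS  r0←0x0d

VAL = 0x9e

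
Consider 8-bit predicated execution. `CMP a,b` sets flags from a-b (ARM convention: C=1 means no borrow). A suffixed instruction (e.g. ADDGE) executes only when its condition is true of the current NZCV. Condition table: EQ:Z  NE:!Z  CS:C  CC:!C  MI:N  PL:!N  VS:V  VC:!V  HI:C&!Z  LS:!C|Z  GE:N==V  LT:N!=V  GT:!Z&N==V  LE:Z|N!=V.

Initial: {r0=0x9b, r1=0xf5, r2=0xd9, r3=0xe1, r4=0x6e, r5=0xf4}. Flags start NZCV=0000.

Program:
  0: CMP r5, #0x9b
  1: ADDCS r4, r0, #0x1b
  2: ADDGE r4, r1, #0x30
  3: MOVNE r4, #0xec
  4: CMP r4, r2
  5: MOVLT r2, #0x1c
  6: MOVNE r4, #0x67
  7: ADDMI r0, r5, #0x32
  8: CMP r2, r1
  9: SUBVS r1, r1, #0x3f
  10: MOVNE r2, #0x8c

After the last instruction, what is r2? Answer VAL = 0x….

[0] flags=0010 → (cmp)
[1] flags=0010 CS?T → r4=0xb6
[2] flags=0010 GE?T → r4=0x25
[3] flags=0010 NE?T → r4=0xec
[4] flags=0010 → (cmp)
[5] flags=0010 LT?F → skip
[6] flags=0010 NE?T → r4=0x67
[7] flags=0010 MI?F → skip
[8] flags=1000 → (cmp)
[9] flags=1000 VS?F → skip
[10] flags=1000 NE?T → r2=0x8c

VAL = 0x8c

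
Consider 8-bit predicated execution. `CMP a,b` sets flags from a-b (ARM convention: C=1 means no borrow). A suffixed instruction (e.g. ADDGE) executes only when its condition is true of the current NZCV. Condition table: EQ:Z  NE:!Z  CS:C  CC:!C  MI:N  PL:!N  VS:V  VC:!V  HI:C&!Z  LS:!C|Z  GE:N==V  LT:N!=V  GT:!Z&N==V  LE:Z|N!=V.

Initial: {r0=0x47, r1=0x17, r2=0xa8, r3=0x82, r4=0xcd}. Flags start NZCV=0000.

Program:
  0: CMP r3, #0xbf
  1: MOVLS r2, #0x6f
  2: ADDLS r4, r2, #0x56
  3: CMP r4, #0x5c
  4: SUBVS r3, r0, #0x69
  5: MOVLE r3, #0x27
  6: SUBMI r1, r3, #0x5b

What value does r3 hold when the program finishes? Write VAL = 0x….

VAL = 0x27

0: ✓ CMP  NZCV=1000
1: ✓ MOVLS  r2←0x6f
2: ✓ ADDLS  r4←0xc5
3: ✓ CMP  NZCV=0011
4: ✓ SUBVS  r3←0xde
5: ✓ MOVLE  r3←0x27
6: · SUBMI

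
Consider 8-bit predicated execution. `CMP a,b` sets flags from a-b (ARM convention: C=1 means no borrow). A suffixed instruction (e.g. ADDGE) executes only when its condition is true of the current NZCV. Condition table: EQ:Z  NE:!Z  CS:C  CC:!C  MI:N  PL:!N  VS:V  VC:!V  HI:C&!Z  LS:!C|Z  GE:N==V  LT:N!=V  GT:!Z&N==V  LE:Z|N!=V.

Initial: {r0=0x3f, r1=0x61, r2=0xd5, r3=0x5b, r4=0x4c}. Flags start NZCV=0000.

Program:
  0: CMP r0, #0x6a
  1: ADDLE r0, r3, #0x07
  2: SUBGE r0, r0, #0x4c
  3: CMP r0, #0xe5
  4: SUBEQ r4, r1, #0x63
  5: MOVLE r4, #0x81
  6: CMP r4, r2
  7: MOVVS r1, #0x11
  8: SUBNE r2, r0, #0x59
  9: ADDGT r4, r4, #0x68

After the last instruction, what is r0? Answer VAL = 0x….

VAL = 0x62

0: ✓ CMP  NZCV=1000
1: ✓ ADDLE  r0←0x62
2: · SUBGE
3: ✓ CMP  NZCV=0000
4: · SUBEQ
5: · MOVLE
6: ✓ CMP  NZCV=0000
7: · MOVVS
8: ✓ SUBNE  r2←0x09
9: ✓ ADDGT  r4←0xb4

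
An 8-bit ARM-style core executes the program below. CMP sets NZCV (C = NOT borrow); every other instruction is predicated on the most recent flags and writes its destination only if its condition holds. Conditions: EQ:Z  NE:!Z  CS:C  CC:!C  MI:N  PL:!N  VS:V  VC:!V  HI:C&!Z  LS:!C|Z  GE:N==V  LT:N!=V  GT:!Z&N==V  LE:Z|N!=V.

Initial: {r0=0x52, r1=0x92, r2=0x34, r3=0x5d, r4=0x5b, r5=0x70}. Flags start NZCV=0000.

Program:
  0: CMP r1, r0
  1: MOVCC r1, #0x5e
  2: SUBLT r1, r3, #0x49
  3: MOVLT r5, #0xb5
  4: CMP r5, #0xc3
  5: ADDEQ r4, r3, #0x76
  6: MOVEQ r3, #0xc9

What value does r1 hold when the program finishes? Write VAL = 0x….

[0] flags=0011 → (cmp)
[1] flags=0011 CC?F → skip
[2] flags=0011 LT?T → r1=0x14
[3] flags=0011 LT?T → r5=0xb5
[4] flags=1000 → (cmp)
[5] flags=1000 EQ?F → skip
[6] flags=1000 EQ?F → skip

VAL = 0x14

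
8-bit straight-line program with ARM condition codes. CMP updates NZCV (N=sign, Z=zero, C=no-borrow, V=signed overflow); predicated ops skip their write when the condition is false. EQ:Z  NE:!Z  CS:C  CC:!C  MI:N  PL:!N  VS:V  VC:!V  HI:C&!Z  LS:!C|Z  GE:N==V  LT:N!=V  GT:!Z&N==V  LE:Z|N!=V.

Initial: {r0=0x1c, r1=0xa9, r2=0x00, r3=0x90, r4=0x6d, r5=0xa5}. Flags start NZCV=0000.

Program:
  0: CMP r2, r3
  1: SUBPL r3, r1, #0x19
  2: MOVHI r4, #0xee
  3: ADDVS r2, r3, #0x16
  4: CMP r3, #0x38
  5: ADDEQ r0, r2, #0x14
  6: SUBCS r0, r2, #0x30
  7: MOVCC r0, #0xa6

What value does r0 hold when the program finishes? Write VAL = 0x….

[0] flags=0000 → (cmp)
[1] flags=0000 PL?T → r3=0x90
[2] flags=0000 HI?F → skip
[3] flags=0000 VS?F → skip
[4] flags=0011 → (cmp)
[5] flags=0011 EQ?F → skip
[6] flags=0011 CS?T → r0=0xd0
[7] flags=0011 CC?F → skip

VAL = 0xd0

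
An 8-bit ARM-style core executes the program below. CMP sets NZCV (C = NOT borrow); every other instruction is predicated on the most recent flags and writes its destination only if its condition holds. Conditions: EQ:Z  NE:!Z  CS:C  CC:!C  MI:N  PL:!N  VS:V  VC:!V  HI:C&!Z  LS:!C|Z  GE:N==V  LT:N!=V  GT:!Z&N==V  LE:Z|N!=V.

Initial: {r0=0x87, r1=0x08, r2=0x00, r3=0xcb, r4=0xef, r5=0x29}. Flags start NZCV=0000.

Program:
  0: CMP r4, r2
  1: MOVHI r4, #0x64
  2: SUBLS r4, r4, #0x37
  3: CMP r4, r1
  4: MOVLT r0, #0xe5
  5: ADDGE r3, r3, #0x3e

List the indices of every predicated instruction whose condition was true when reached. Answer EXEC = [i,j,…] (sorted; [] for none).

EXEC = [1,5]

0: ✓ CMP  NZCV=1010
1: ✓ MOVHI  r4←0x64
2: · SUBLS
3: ✓ CMP  NZCV=0010
4: · MOVLT
5: ✓ ADDGE  r3←0x09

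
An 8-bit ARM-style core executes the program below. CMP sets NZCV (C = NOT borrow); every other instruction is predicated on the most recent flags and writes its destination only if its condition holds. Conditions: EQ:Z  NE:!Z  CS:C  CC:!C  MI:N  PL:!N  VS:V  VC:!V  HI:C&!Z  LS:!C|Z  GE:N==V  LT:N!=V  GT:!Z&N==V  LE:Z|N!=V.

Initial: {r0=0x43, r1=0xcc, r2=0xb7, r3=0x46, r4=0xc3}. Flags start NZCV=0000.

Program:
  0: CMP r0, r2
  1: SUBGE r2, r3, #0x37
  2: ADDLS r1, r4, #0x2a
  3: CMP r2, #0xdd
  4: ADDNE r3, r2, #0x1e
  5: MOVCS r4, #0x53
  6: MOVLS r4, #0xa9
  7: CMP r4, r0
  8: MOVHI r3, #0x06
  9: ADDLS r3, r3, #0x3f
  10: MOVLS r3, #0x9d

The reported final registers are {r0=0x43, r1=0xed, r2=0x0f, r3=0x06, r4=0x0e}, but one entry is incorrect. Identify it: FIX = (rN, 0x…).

0: ✓ CMP  NZCV=1001
1: ✓ SUBGE  r2←0x0f
2: ✓ ADDLS  r1←0xed
3: ✓ CMP  NZCV=0000
4: ✓ ADDNE  r3←0x2d
5: · MOVCS
6: ✓ MOVLS  r4←0xa9
7: ✓ CMP  NZCV=0011
8: ✓ MOVHI  r3←0x06
9: · ADDLS
10: · MOVLS

FIX = (r4, 0xa9)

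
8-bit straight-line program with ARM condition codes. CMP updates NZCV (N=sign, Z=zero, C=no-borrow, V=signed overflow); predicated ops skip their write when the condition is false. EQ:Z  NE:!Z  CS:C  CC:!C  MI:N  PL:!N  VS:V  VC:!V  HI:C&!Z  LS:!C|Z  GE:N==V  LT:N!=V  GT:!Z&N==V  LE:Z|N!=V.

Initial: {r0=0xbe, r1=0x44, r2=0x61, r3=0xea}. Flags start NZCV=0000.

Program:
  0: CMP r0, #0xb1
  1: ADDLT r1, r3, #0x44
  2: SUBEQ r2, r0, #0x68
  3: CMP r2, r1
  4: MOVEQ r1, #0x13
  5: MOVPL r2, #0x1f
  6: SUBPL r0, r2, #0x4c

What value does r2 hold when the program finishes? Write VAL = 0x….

[0] flags=0010 → (cmp)
[1] flags=0010 LT?F → skip
[2] flags=0010 EQ?F → skip
[3] flags=0010 → (cmp)
[4] flags=0010 EQ?F → skip
[5] flags=0010 PL?T → r2=0x1f
[6] flags=0010 PL?T → r0=0xd3

VAL = 0x1f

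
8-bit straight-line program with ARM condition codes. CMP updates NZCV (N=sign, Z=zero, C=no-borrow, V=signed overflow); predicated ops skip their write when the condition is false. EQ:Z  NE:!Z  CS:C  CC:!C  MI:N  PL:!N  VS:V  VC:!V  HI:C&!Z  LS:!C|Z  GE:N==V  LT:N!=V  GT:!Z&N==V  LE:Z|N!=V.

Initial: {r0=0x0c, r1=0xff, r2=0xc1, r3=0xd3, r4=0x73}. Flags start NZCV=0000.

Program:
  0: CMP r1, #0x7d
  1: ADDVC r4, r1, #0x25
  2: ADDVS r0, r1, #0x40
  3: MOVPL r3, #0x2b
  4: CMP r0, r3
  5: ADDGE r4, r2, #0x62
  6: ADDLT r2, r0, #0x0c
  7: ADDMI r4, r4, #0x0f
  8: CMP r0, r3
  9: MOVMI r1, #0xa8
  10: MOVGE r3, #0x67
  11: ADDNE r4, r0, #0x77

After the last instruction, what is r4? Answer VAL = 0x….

VAL = 0x83

0: ✓ CMP  NZCV=1010
1: ✓ ADDVC  r4←0x24
2: · ADDVS
3: · MOVPL
4: ✓ CMP  NZCV=0000
5: ✓ ADDGE  r4←0x23
6: · ADDLT
7: · ADDMI
8: ✓ CMP  NZCV=0000
9: · MOVMI
10: ✓ MOVGE  r3←0x67
11: ✓ ADDNE  r4←0x83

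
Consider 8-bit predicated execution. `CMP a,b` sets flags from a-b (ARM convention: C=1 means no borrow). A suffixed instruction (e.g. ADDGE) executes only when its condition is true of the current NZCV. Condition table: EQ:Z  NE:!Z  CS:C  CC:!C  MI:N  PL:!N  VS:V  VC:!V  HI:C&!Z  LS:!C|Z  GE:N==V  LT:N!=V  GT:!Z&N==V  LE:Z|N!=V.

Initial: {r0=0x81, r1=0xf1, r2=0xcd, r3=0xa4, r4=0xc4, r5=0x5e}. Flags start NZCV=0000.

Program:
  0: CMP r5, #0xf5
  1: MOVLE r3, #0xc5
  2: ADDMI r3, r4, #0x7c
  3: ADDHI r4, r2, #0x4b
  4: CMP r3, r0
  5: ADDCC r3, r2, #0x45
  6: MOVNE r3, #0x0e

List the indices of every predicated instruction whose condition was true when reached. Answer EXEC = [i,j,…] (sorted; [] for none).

0: ✓ CMP  NZCV=0000
1: · MOVLE
2: · ADDMI
3: · ADDHI
4: ✓ CMP  NZCV=0010
5: · ADDCC
6: ✓ MOVNE  r3←0x0e

EXEC = [6]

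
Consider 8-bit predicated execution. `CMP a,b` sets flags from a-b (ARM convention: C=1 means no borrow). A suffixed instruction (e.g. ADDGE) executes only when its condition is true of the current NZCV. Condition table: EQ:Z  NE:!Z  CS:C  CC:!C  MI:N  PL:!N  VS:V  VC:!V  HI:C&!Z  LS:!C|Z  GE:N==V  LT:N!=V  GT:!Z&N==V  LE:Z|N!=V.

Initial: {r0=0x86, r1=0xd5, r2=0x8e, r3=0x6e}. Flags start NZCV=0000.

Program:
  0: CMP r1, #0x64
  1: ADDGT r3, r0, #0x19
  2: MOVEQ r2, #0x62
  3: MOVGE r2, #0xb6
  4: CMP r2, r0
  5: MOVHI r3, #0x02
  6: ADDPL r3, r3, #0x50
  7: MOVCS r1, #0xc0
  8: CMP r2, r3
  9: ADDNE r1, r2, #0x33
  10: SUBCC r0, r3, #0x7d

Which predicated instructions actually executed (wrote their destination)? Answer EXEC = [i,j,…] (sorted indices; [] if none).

0: ✓ CMP  NZCV=0011
1: · ADDGT
2: · MOVEQ
3: · MOVGE
4: ✓ CMP  NZCV=0010
5: ✓ MOVHI  r3←0x02
6: ✓ ADDPL  r3←0x52
7: ✓ MOVCS  r1←0xc0
8: ✓ CMP  NZCV=0011
9: ✓ ADDNE  r1←0xc1
10: · SUBCC

EXEC = [5,6,7,9]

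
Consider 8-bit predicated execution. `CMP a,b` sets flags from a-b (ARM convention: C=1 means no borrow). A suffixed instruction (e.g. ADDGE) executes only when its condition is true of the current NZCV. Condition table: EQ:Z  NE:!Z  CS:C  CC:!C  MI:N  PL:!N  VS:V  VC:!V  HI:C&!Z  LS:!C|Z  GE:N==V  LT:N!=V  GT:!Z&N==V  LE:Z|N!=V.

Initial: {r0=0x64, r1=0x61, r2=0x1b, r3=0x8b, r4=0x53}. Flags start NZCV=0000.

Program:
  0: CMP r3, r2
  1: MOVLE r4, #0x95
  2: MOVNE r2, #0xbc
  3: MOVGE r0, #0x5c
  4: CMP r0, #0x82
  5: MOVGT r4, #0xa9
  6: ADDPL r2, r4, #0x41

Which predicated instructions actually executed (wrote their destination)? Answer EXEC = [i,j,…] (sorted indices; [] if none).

[0] flags=0011 → (cmp)
[1] flags=0011 LE?T → r4=0x95
[2] flags=0011 NE?T → r2=0xbc
[3] flags=0011 GE?F → skip
[4] flags=1001 → (cmp)
[5] flags=1001 GT?T → r4=0xa9
[6] flags=1001 PL?F → skip

EXEC = [1,2,5]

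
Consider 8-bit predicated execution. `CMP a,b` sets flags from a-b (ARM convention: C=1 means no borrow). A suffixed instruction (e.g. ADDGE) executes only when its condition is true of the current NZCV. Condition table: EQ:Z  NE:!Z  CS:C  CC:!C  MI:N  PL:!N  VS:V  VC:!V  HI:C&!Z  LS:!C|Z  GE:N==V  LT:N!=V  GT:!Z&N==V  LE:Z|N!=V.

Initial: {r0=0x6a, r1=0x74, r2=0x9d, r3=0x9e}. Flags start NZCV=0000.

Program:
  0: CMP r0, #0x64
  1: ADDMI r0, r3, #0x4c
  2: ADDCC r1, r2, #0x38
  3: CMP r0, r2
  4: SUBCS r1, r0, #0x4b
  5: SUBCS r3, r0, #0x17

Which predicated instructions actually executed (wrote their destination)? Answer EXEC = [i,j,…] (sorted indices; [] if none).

[0] flags=0010 → (cmp)
[1] flags=0010 MI?F → skip
[2] flags=0010 CC?F → skip
[3] flags=1001 → (cmp)
[4] flags=1001 CS?F → skip
[5] flags=1001 CS?F → skip

EXEC = []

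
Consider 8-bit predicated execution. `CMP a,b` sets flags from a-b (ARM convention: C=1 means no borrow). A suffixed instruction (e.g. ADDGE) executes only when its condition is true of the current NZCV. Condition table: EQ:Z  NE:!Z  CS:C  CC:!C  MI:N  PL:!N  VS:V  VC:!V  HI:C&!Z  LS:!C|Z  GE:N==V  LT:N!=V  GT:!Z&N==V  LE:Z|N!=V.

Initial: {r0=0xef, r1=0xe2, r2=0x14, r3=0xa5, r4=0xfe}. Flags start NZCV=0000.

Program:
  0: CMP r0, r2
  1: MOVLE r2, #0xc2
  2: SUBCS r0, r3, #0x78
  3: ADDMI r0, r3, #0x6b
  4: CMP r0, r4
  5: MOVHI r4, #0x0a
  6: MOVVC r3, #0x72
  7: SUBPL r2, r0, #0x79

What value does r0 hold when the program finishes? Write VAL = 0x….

VAL = 0x10

0: ✓ CMP  NZCV=1010
1: ✓ MOVLE  r2←0xc2
2: ✓ SUBCS  r0←0x2d
3: ✓ ADDMI  r0←0x10
4: ✓ CMP  NZCV=0000
5: · MOVHI
6: ✓ MOVVC  r3←0x72
7: ✓ SUBPL  r2←0x97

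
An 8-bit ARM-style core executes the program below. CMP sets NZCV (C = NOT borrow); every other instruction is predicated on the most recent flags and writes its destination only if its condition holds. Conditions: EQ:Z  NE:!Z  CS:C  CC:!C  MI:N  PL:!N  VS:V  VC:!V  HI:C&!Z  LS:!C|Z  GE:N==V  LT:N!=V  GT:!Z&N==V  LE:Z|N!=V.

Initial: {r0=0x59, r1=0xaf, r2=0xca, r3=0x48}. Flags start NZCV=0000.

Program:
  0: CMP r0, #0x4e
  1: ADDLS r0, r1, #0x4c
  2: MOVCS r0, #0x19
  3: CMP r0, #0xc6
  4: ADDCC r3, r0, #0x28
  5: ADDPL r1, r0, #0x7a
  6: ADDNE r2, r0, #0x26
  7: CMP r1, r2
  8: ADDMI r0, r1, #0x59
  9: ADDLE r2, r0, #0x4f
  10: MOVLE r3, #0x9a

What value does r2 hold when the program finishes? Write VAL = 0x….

VAL = 0x68

0: ✓ CMP  NZCV=0010
1: · ADDLS
2: ✓ MOVCS  r0←0x19
3: ✓ CMP  NZCV=0000
4: ✓ ADDCC  r3←0x41
5: ✓ ADDPL  r1←0x93
6: ✓ ADDNE  r2←0x3f
7: ✓ CMP  NZCV=0011
8: · ADDMI
9: ✓ ADDLE  r2←0x68
10: ✓ MOVLE  r3←0x9a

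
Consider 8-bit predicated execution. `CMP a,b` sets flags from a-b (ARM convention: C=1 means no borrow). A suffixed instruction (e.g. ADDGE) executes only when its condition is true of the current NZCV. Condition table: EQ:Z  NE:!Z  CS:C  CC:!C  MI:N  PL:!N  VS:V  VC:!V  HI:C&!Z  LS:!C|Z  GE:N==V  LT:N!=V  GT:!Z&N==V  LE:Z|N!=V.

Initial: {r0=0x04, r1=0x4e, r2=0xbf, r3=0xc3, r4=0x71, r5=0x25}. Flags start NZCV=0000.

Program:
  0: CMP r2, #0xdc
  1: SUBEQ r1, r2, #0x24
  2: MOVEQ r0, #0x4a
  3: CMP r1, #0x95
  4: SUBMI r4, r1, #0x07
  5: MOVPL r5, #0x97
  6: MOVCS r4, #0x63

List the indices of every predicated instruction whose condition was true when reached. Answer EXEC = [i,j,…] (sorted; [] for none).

EXEC = [4]

[0] flags=1000 → (cmp)
[1] flags=1000 EQ?F → skip
[2] flags=1000 EQ?F → skip
[3] flags=1001 → (cmp)
[4] flags=1001 MI?T → r4=0x47
[5] flags=1001 PL?F → skip
[6] flags=1001 CS?F → skip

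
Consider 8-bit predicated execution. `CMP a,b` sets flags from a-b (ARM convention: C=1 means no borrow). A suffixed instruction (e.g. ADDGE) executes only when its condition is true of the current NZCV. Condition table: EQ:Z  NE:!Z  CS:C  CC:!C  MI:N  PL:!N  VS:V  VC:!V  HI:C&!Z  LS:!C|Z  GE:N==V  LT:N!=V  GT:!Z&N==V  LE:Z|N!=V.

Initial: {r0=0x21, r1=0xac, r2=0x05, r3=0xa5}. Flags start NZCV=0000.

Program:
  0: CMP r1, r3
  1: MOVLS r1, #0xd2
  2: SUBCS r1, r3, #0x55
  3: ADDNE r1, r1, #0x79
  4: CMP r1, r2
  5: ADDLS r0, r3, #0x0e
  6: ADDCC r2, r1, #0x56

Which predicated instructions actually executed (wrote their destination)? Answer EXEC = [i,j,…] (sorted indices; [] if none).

[0] flags=0010 → (cmp)
[1] flags=0010 LS?F → skip
[2] flags=0010 CS?T → r1=0x50
[3] flags=0010 NE?T → r1=0xc9
[4] flags=1010 → (cmp)
[5] flags=1010 LS?F → skip
[6] flags=1010 CC?F → skip

EXEC = [2,3]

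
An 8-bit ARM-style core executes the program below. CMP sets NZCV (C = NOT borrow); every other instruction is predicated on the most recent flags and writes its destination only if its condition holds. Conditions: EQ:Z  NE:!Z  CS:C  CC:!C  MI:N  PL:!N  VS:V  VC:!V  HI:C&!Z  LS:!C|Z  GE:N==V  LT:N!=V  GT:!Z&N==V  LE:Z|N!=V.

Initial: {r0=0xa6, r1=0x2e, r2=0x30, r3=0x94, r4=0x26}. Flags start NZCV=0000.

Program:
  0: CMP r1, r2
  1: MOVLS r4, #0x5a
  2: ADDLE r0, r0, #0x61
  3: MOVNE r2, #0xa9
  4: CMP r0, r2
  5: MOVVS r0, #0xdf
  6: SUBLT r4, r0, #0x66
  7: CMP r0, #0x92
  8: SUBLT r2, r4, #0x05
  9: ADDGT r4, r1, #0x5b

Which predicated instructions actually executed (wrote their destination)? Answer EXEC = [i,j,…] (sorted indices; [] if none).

EXEC = [1,2,3,9]

0: ✓ CMP  NZCV=1000
1: ✓ MOVLS  r4←0x5a
2: ✓ ADDLE  r0←0x07
3: ✓ MOVNE  r2←0xa9
4: ✓ CMP  NZCV=0000
5: · MOVVS
6: · SUBLT
7: ✓ CMP  NZCV=0000
8: · SUBLT
9: ✓ ADDGT  r4←0x89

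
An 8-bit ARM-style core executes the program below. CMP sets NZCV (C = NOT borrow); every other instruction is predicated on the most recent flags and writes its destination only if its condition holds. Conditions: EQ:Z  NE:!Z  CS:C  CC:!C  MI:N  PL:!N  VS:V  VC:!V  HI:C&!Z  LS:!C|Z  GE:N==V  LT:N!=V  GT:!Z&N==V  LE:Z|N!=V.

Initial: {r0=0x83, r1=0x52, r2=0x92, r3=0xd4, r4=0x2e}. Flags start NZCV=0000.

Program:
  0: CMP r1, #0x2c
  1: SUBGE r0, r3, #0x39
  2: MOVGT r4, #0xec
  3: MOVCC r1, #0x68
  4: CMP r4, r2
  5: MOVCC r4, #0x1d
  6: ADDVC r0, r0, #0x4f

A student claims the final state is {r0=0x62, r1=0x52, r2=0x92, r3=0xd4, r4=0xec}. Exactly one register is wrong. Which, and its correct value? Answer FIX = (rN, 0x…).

0: ✓ CMP  NZCV=0010
1: ✓ SUBGE  r0←0x9b
2: ✓ MOVGT  r4←0xec
3: · MOVCC
4: ✓ CMP  NZCV=0010
5: · MOVCC
6: ✓ ADDVC  r0←0xea

FIX = (r0, 0xea)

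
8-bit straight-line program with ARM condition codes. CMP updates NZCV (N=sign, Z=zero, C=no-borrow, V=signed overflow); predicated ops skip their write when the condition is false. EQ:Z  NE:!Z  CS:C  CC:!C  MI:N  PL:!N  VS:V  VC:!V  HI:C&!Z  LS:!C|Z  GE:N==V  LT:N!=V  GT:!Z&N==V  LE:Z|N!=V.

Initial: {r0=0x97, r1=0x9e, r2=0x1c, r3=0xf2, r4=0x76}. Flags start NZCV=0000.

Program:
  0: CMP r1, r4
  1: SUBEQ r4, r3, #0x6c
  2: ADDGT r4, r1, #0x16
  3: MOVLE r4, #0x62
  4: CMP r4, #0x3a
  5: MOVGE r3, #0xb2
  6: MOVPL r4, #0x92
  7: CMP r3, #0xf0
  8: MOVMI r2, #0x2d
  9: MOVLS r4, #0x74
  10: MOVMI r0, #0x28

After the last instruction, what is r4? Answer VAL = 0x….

VAL = 0x74

[0] flags=0011 → (cmp)
[1] flags=0011 EQ?F → skip
[2] flags=0011 GT?F → skip
[3] flags=0011 LE?T → r4=0x62
[4] flags=0010 → (cmp)
[5] flags=0010 GE?T → r3=0xb2
[6] flags=0010 PL?T → r4=0x92
[7] flags=1000 → (cmp)
[8] flags=1000 MI?T → r2=0x2d
[9] flags=1000 LS?T → r4=0x74
[10] flags=1000 MI?T → r0=0x28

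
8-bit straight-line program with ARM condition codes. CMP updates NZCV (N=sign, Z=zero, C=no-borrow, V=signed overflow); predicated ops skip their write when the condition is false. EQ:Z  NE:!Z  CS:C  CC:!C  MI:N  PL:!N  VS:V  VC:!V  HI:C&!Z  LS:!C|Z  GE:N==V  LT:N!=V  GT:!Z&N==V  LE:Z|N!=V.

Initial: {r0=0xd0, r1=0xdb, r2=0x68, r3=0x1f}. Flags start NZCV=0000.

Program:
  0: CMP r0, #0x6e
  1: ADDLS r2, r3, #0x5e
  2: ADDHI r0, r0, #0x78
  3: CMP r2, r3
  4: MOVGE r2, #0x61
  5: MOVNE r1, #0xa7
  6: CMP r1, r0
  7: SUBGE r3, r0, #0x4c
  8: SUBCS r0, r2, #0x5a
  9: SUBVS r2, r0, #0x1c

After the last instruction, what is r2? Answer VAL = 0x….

[0] flags=0011 → (cmp)
[1] flags=0011 LS?F → skip
[2] flags=0011 HI?T → r0=0x48
[3] flags=0010 → (cmp)
[4] flags=0010 GE?T → r2=0x61
[5] flags=0010 NE?T → r1=0xa7
[6] flags=0011 → (cmp)
[7] flags=0011 GE?F → skip
[8] flags=0011 CS?T → r0=0x07
[9] flags=0011 VS?T → r2=0xeb

VAL = 0xeb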